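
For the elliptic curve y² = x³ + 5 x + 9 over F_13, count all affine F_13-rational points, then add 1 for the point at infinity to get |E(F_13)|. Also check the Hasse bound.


Affine points = {(0, 3), (0, 10), (2, 1), (2, 12), (3, 5), (3, 8), (5, 4), (5, 9), (7, 6), (7, 7), (9, 4), (9, 9), (11, 2), (11, 11), (12, 4), (12, 9)}; affine count = 16; |E(F_13)| = 17.

Discriminant check: Δ ∝ 4a³ + 27b² = 4·5³ + 27·9² = 4·125 + 27·81 ≡ 9 (mod 13). Nonzero ⇒ E is nonsingular.
For each x ∈ F_13, compute rhs = x³ + 5·x + 9 mod 13, then count y ∈ F_13 with y² ≡ rhs.
  x = 0: rhs = 9, matching y values: 3, 10 (2 points).
  x = 1: rhs = 2, matching y values: none (0 points).
  x = 2: rhs = 1, matching y values: 1, 12 (2 points).
  x = 3: rhs = 12, matching y values: 5, 8 (2 points).
  x = 4: rhs = 2, matching y values: none (0 points).
  x = 5: rhs = 3, matching y values: 4, 9 (2 points).
  x = 6: rhs = 8, matching y values: none (0 points).
  x = 7: rhs = 10, matching y values: 6, 7 (2 points).
  x = 8: rhs = 2, matching y values: none (0 points).
  x = 9: rhs = 3, matching y values: 4, 9 (2 points).
  x = 10: rhs = 6, matching y values: none (0 points).
  x = 11: rhs = 4, matching y values: 2, 11 (2 points).
  x = 12: rhs = 3, matching y values: 4, 9 (2 points).
Total affine count: 16.
Full point count |E(F_13)| = 16 + 1 = 17.
Hasse bound: |17 − (13+1)| = |3| = 3 ≤ 2√13 ≈ 7.2111 ✓.


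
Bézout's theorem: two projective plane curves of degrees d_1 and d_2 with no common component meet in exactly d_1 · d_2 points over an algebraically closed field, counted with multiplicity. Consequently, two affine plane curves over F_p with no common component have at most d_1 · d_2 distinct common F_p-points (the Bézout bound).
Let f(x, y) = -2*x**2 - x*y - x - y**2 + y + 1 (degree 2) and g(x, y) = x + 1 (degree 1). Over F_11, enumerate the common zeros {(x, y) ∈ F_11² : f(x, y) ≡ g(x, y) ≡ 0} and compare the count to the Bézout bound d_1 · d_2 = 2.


Common zeros: {(10, 0), (10, 2)}; count = 2; Bézout bound = 2.

deg(f) = 2, deg(g) = 1, so Bézout bound = 2.
Scan x ∈ F_11. For each x, list the y ∈ F_11 with f(x, y) ≡ 0 and those with g(x, y) ≡ 0 (mod 11); the common zeros in that column are the intersection.
  x = 0: f ≡ 0 at y ∈ {4, 8}; g ≡ 0 at y ∈ ∅; common: ∅.
  x = 1: f ≡ 0 at y ∈ {3, 8}; g ≡ 0 at y ∈ ∅; common: ∅.
  x = 2: f ≡ 0 at y ∈ {1, 9}; g ≡ 0 at y ∈ ∅; common: ∅.
  x = 3: f ≡ 0 at y ∈ {4, 5}; g ≡ 0 at y ∈ ∅; common: ∅.
  x = 4: f ≡ 0 at y ∈ {9, 10}; g ≡ 0 at y ∈ ∅; common: ∅.
  x = 5: f ≡ 0 at y ∈ {2, 5}; g ≡ 0 at y ∈ ∅; common: ∅.
  x = 6: f ≡ 0 at y ∈ {0, 6}; g ≡ 0 at y ∈ ∅; common: ∅.
  x = 7: f ≡ 0 at y ∈ {6, 10}; g ≡ 0 at y ∈ ∅; common: ∅.
  x = 8: f ≡ 0 at y ∈ {1, 3}; g ≡ 0 at y ∈ ∅; common: ∅.
  x = 9: f ≡ 0 at y ∈ {7}; g ≡ 0 at y ∈ ∅; common: ∅.
  x = 10: f ≡ 0 at y ∈ {0, 2}; g ≡ 0 at y ∈ {0, 1, 2, 3, 4, 5, 6, 7, 8, 9, 10}; common: {0, 2}.
Collecting: common zeros = {(10, 0), (10, 2)}, so the count is 2.
Comparison with the Bézout bound: 2 ≤ 2 = deg(f)·deg(g), as expected for curves with no common component (the bound is attained).


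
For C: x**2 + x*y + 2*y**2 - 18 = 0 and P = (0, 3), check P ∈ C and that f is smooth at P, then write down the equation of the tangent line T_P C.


Tangent line at P: 3*x + 12*y - 36 = 0.

Step 1: f(0, 3) = 0, so P lies on C.
Step 2: partial derivatives
  f_x(x, y) = 2*x + y, f_y(x, y) = x + 4*y.
  f_x(P) = 3, f_y(P) = 12 (gradient nonzero, so P is smooth).
Step 3: tangent line at P: 3·(x − 0) + 12·(y − 3) = 0.
Expanding: 3*x + 12*y - 36 = 0.


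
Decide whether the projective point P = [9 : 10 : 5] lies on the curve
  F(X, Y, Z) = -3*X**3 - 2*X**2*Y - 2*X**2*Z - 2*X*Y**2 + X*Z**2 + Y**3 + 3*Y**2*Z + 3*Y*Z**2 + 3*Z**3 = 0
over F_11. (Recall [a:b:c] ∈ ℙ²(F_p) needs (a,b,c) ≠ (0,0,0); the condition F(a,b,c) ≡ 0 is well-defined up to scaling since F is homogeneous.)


F(9,10,5) ≡ 7 (mod 11); P is NOT on the curve.

Evaluate F(9, 10, 5) term-by-term (mod 11).
  -3*X**3 ↦ -3·729·1·1 = -2187
  -2*X**2*Y ↦ -2·81·10·1 = -1620
  -2*X**2*Z ↦ -2·81·1·5 = -810
  -2*X*Y**2 ↦ -2·9·100·1 = -1800
  X*Z**2 ↦ 1·9·1·25 = 225
  Y**3 ↦ 1·1·1000·1 = 1000
  3*Y**2*Z ↦ 3·1·100·5 = 1500
  3*Y*Z**2 ↦ 3·1·10·25 = 750
  3*Z**3 ↦ 3·1·1·125 = 375
Sum: F(9, 10, 5) = (-2187) + (-1620) + (-810) + (-1800) + (225) + (1000) + (1500) + (750) + (375) = -2567.
Reducing mod 11: -2567 ≡ 7 (mod 11).
Since F(a, b, c) ≡ 7 ≠ 0 (mod 11), P does NOT lie on the curve.


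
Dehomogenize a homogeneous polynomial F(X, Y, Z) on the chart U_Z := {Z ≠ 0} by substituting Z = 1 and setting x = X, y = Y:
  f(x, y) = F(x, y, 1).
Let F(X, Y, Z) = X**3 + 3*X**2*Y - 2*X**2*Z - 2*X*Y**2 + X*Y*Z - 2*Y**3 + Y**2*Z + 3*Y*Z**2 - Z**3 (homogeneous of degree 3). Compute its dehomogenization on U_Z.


f(x, y) = x**3 + 3*x**2*y - 2*x**2 - 2*x*y**2 + x*y - 2*y**3 + y**2 + 3*y - 1

On U_Z we set Z = 1. Each monomial c·X^i·Y^j·Z^k in F becomes c·x^i·y^j·1^k = c·x^i·y^j.
Substituting Z = 1: F(X, Y, 1) = x**3 + 3*x**2*y - 2*x**2 - 2*x*y**2 + x*y - 2*y**3 + y**2 + 3*y - 1.
Note: deg(f) ≤ deg(F) = 3; strict inequality happens when F is divisible by Z (lost terms).


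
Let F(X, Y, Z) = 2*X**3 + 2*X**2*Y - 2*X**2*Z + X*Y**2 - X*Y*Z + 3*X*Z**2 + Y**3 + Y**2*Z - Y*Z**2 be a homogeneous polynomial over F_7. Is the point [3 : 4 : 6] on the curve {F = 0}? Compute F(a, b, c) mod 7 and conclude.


F(3,4,6) ≡ 5 (mod 7); P is NOT on the curve.

Evaluate F(3, 4, 6) term-by-term (mod 7).
  2*X**3 ↦ 2·27·1·1 = 54
  2*X**2*Y ↦ 2·9·4·1 = 72
  -2*X**2*Z ↦ -2·9·1·6 = -108
  X*Y**2 ↦ 1·3·16·1 = 48
  -X*Y*Z ↦ -1·3·4·6 = -72
  3*X*Z**2 ↦ 3·3·1·36 = 324
  Y**3 ↦ 1·1·64·1 = 64
  Y**2*Z ↦ 1·1·16·6 = 96
  -Y*Z**2 ↦ -1·1·4·36 = -144
Sum: F(3, 4, 6) = (54) + (72) + (-108) + (48) + (-72) + (324) + (64) + (96) + (-144) = 334.
Reducing mod 7: 334 ≡ 5 (mod 7).
Since F(a, b, c) ≡ 5 ≠ 0 (mod 7), P does NOT lie on the curve.


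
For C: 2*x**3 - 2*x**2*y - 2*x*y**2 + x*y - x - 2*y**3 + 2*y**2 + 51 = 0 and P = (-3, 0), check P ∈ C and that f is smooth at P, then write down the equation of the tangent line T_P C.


Tangent line at P: 53*x - 21*y + 159 = 0.

Step 1: f(-3, 0) = 0, so P lies on C.
Step 2: partial derivatives
  f_x(x, y) = 6*x**2 - 4*x*y - 2*y**2 + y - 1, f_y(x, y) = -2*x**2 - 4*x*y + x - 6*y**2 + 4*y.
  f_x(P) = 53, f_y(P) = -21 (gradient nonzero, so P is smooth).
Step 3: tangent line at P: 53·(x − -3) + -21·(y − 0) = 0.
Expanding: 53*x - 21*y + 159 = 0.


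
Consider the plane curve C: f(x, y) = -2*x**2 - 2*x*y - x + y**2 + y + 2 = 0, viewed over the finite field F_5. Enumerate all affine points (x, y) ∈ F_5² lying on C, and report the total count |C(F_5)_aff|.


Affine F_5-points: {(1, 3), (2, 1), (2, 2), (3, 2), (3, 3), (4, 1)}; count = 6.

For each of the 25 pairs (x, y) ∈ F_5², evaluate f(x, y) mod 5. Record the zeros.
  x = 0: [0↦2, 1↦4, 2↦3, 3↦4, 4↦2]  zeros at y ∈ ∅
  x = 1: [0↦4, 1↦4, 2↦1, 3↦0, 4↦1]  zeros at y ∈ {3}
  x = 2: [0↦2, 1↦0, 2↦0, 3↦2, 4↦1]  zeros at y ∈ {1, 2}
  x = 3: [0↦1, 1↦2, 2↦0, 3↦0, 4↦2]  zeros at y ∈ {2, 3}
  x = 4: [0↦1, 1↦0, 2↦1, 3↦4, 4↦4]  zeros at y ∈ {1}
Collecting zeros: affine points = {(1, 3), (2, 1), (2, 2), (3, 2), (3, 3), (4, 1)}.
Total count |C(F_5)_aff| = 6.


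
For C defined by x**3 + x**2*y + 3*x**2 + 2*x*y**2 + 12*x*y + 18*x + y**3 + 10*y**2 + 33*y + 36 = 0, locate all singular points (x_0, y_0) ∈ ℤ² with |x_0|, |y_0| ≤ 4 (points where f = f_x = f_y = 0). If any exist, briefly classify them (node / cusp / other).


Singular points: {(0, -3)}; classification: cusp.

Compute partial derivatives:
  f_x = 3*x**2 + 2*x*y + 6*x + 2*y**2 + 12*y + 18.
  f_y = x**2 + 4*x*y + 12*x + 3*y**2 + 20*y + 33.
Scan x_0 ∈ {−4, ..., 4}. For each x_0, f_y(x_0, y) is a polynomial in y; find its integer roots y ∈ {−4, ..., 4}, then test f_x and f at those candidates.
  x = -4: f_y(-4, y) = 3*y**2 + 4*y + 1; vanishes at y ∈ {-1}. (-4, -1): f_x = 40 ≠ 0.
  x = -3: f_y(-3, y) = 3*y**2 + 8*y + 6; no integer root y with |y| ≤ 4.
  x = -2: f_y(-2, y) = 3*y**2 + 12*y + 13; no integer root y with |y| ≤ 4.
  x = -1: f_y(-1, y) = 3*y**2 + 16*y + 22; no integer root y with |y| ≤ 4.
  x = 0: f_y(0, y) = 3*y**2 + 20*y + 33; vanishes at y ∈ {-3}. (0, -3): f_x = 0, f = 0 — SINGULAR.
  x = 1: f_y(1, y) = 3*y**2 + 24*y + 46; no integer root y with |y| ≤ 4.
  x = 2: f_y(2, y) = 3*y**2 + 28*y + 61; no integer root y with |y| ≤ 4.
  x = 3: f_y(3, y) = 3*y**2 + 32*y + 78; no integer root y with |y| ≤ 4.
  x = 4: f_y(4, y) = 3*y**2 + 36*y + 97; no integer root y with |y| ≤ 4.
Only singular point on the grid: (0, -3).
Classify: substitute x = 0 + u, y = -3 + v and expand: f = u**3 + u**2*v + 2*u*v**2 + v**3 + v**2.
No constant or linear terms (consistent with a singular point). Quadratic part: v**2. Cubic part: u**3 + u**2*v + 2*u*v**2 + v**3.
The quadratic part v**2 is a perfect square, so there is a single (double) tangent line v = 0, i.e. y = -3. Restricting the cubic part to that line (v = 0) leaves u**3 ≠ 0, so f is not divisible by v and the branch is v² ≈ -u**3 to lowest order — this is a cusp.
Classification: cusp.


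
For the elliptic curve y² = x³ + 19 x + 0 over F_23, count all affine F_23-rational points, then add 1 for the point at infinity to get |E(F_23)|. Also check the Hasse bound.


Affine points = {(0, 0), (2, 0), (4, 5), (4, 18), (5, 6), (5, 17), (6, 10), (6, 13), (7, 4), (7, 19), (9, 7), (9, 16), (12, 1), (12, 22), (13, 11), (13, 12), (15, 7), (15, 16), (20, 10), (20, 13), (21, 0), (22, 7), (22, 16)}; affine count = 23; |E(F_23)| = 24.

Discriminant check: Δ ∝ 4a³ + 27b² = 4·19³ + 27·0² = 4·6859 + 27·0 ≡ 20 (mod 23). Nonzero ⇒ E is nonsingular.
For each x ∈ F_23, compute rhs = x³ + 19·x + 0 mod 23, then count y ∈ F_23 with y² ≡ rhs.
  x = 0: rhs = 0, matching y values: 0 (1 points).
  x = 1: rhs = 20, matching y values: none (0 points).
  x = 2: rhs = 0, matching y values: 0 (1 points).
  x = 3: rhs = 15, matching y values: none (0 points).
  x = 4: rhs = 2, matching y values: 5, 18 (2 points).
  x = 5: rhs = 13, matching y values: 6, 17 (2 points).
  x = 6: rhs = 8, matching y values: 10, 13 (2 points).
  x = 7: rhs = 16, matching y values: 4, 19 (2 points).
  x = 8: rhs = 20, matching y values: none (0 points).
  x = 9: rhs = 3, matching y values: 7, 16 (2 points).
  x = 10: rhs = 17, matching y values: none (0 points).
  x = 11: rhs = 22, matching y values: none (0 points).
  x = 12: rhs = 1, matching y values: 1, 22 (2 points).
  x = 13: rhs = 6, matching y values: 11, 12 (2 points).
  x = 14: rhs = 20, matching y values: none (0 points).
  x = 15: rhs = 3, matching y values: 7, 16 (2 points).
  x = 16: rhs = 7, matching y values: none (0 points).
  x = 17: rhs = 15, matching y values: none (0 points).
  x = 18: rhs = 10, matching y values: none (0 points).
  x = 19: rhs = 21, matching y values: none (0 points).
  x = 20: rhs = 8, matching y values: 10, 13 (2 points).
  x = 21: rhs = 0, matching y values: 0 (1 points).
  x = 22: rhs = 3, matching y values: 7, 16 (2 points).
Total affine count: 23.
Full point count |E(F_23)| = 23 + 1 = 24.
Hasse bound: |24 − (23+1)| = |0| = 0 ≤ 2√23 ≈ 9.5917 ✓.


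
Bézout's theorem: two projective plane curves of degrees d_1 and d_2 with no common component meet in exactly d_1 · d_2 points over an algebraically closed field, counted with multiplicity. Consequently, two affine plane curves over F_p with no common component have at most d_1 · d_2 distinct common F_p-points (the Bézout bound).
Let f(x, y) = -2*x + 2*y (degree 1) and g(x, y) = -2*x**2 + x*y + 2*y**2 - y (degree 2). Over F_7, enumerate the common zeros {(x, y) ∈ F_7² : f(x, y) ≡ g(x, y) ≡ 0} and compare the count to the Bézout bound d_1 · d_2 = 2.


Common zeros: {(0, 0), (1, 1)}; count = 2; Bézout bound = 2.

deg(f) = 1, deg(g) = 2, so Bézout bound = 2.
Scan x ∈ F_7. For each x, list the y ∈ F_7 with f(x, y) ≡ 0 and those with g(x, y) ≡ 0 (mod 7); the common zeros in that column are the intersection.
  x = 0: f ≡ 0 at y ∈ {0}; g ≡ 0 at y ∈ {0, 4}; common: {0}.
  x = 1: f ≡ 0 at y ∈ {1}; g ≡ 0 at y ∈ {1, 6}; common: {1}.
  x = 2: f ≡ 0 at y ∈ {2}; g ≡ 0 at y ∈ {4, 6}; common: ∅.
  x = 3: f ≡ 0 at y ∈ {3}; g ≡ 0 at y ∈ {1, 5}; common: ∅.
  x = 4: f ≡ 0 at y ∈ {4}; g ≡ 0 at y ∈ ∅; common: ∅.
  x = 5: f ≡ 0 at y ∈ {5}; g ≡ 0 at y ∈ ∅; common: ∅.
  x = 6: f ≡ 0 at y ∈ {6}; g ≡ 0 at y ∈ ∅; common: ∅.
Collecting: common zeros = {(0, 0), (1, 1)}, so the count is 2.
Comparison with the Bézout bound: 2 ≤ 2 = deg(f)·deg(g), as expected for curves with no common component (the bound is attained).


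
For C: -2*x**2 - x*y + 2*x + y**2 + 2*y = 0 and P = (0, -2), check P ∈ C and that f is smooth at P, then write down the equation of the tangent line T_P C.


Tangent line at P: 4*x - 2*y - 4 = 0.

Step 1: f(0, -2) = 0, so P lies on C.
Step 2: partial derivatives
  f_x(x, y) = -4*x - y + 2, f_y(x, y) = -x + 2*y + 2.
  f_x(P) = 4, f_y(P) = -2 (gradient nonzero, so P is smooth).
Step 3: tangent line at P: 4·(x − 0) + -2·(y − -2) = 0.
Expanding: 4*x - 2*y - 4 = 0.


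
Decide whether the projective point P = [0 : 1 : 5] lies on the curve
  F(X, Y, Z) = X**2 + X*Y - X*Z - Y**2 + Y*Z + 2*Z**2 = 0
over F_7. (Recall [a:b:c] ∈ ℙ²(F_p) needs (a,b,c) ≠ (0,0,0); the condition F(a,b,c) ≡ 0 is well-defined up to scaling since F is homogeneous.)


F(0,1,5) ≡ 5 (mod 7); P is NOT on the curve.

Evaluate F(0, 1, 5) term-by-term (mod 7).
  X**2 ↦ 1·0·1·1 = 0
  X*Y ↦ 1·0·1·1 = 0
  -X*Z ↦ -1·0·1·5 = 0
  -Y**2 ↦ -1·1·1·1 = -1
  Y*Z ↦ 1·1·1·5 = 5
  2*Z**2 ↦ 2·1·1·25 = 50
Sum: F(0, 1, 5) = (0) + (0) + (0) + (-1) + (5) + (50) = 54.
Reducing mod 7: 54 ≡ 5 (mod 7).
Since F(a, b, c) ≡ 5 ≠ 0 (mod 7), P does NOT lie on the curve.


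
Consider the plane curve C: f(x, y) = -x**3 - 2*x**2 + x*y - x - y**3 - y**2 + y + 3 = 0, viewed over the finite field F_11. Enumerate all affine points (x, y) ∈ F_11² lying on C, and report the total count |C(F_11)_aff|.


Affine F_11-points: {(1, 8), (4, 2), (4, 6), (5, 5), (6, 1), (7, 6), (7, 7), (7, 8), (8, 1), (9, 6), (9, 9), (10, 3), (10, 4)}; count = 13.

For each of the 121 pairs (x, y) ∈ F_11², evaluate f(x, y) mod 11. Record the zeros.
  x = 0: [0↦3, 1↦2, 2↦4, 3↦3, 4↦4, 5↦1, 6↦10, 7↦3, 8↦7, 9↦5, 10↦2]  zeros at y ∈ ∅
  x = 1: [0↦10, 1↦10, 2↦2, 3↦2, 4↦4, 5↦2, 6↦1, 7↦6, 8↦0, 9↦10, 10↦8]  zeros at y ∈ {8}
  x = 2: [0↦7, 1↦8, 2↦1, 3↦2, 4↦5, 5↦4, 6↦4, 7↦10, 8↦5, 9↦5, 10↦4]  zeros at y ∈ ∅
  x = 3: [0↦10, 1↦1, 2↦6, 3↦8, 4↦1, 5↦1, 6↦2, 7↦9, 8↦5, 9↦6, 10↦6]  zeros at y ∈ ∅
  x = 4: [0↦2, 1↦5, 2↦0, 3↦3, 4↦8, 5↦9, 6↦0, 7↦8, 8↦5, 9↦7, 10↦8]  zeros at y ∈ {2, 6}
  x = 5: [0↦10, 1↦3, 2↦10, 3↦3, 4↦9, 5↦0, 6↦3, 7↦1, 8↦10, 9↦2, 10↦4]  zeros at y ∈ {5}
  x = 6: [0↦6, 1↦0, 2↦8, 3↦2, 4↦9, 5↦1, 6↦5, 7↦4, 8↦3, 9↦7, 10↦10]  zeros at y ∈ {1}
  x = 7: [0↦6, 1↦1, 2↦10, 3↦5, 4↦2, 5↦6, 6↦0, 7↦0, 8↦0, 9↦5, 10↦9]  zeros at y ∈ {6, 7, 8}
  x = 8: [0↦4, 1↦0, 2↦10, 3↦6, 4↦4, 5↦9, 6↦4, 7↦5, 8↦6, 9↦1, 10↦6]  zeros at y ∈ {1}
  x = 9: [0↦5, 1↦2, 2↦2, 3↦10, 4↦9, 5↦4, 6↦0, 7↦2, 8↦4, 9↦0, 10↦6]  zeros at y ∈ {6, 9}
  x = 10: [0↦3, 1↦1, 2↦2, 3↦0, 4↦0, 5↦7, 6↦4, 7↦7, 8↦10, 9↦7, 10↦3]  zeros at y ∈ {3, 4}
Collecting zeros: affine points = {(1, 8), (4, 2), (4, 6), (5, 5), (6, 1), (7, 6), (7, 7), (7, 8), (8, 1), (9, 6), (9, 9), (10, 3), (10, 4)}.
Total count |C(F_11)_aff| = 13.


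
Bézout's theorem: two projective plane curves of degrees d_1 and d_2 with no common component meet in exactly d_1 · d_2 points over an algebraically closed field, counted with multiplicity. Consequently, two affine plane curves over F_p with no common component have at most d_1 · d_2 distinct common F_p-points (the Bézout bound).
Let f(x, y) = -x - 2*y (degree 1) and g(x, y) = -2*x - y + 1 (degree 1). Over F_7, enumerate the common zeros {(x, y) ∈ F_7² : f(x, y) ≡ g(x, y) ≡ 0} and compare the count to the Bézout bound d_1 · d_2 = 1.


Common zeros: {(3, 2)}; count = 1; Bézout bound = 1.

deg(f) = 1, deg(g) = 1, so Bézout bound = 1.
Scan x ∈ F_7. For each x, list the y ∈ F_7 with f(x, y) ≡ 0 and those with g(x, y) ≡ 0 (mod 7); the common zeros in that column are the intersection.
  x = 0: f ≡ 0 at y ∈ {0}; g ≡ 0 at y ∈ {1}; common: ∅.
  x = 1: f ≡ 0 at y ∈ {3}; g ≡ 0 at y ∈ {6}; common: ∅.
  x = 2: f ≡ 0 at y ∈ {6}; g ≡ 0 at y ∈ {4}; common: ∅.
  x = 3: f ≡ 0 at y ∈ {2}; g ≡ 0 at y ∈ {2}; common: {2}.
  x = 4: f ≡ 0 at y ∈ {5}; g ≡ 0 at y ∈ {0}; common: ∅.
  x = 5: f ≡ 0 at y ∈ {1}; g ≡ 0 at y ∈ {5}; common: ∅.
  x = 6: f ≡ 0 at y ∈ {4}; g ≡ 0 at y ∈ {3}; common: ∅.
Collecting: common zeros = {(3, 2)}, so the count is 1.
Comparison with the Bézout bound: 1 ≤ 1 = deg(f)·deg(g), as expected for curves with no common component (the bound is attained).


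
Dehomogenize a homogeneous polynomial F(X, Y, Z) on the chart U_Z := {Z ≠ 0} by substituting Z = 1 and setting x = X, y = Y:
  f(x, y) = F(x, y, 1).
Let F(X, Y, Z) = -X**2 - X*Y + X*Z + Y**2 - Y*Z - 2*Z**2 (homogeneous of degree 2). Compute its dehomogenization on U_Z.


f(x, y) = -x**2 - x*y + x + y**2 - y - 2

On U_Z we set Z = 1. Each monomial c·X^i·Y^j·Z^k in F becomes c·x^i·y^j·1^k = c·x^i·y^j.
Substituting Z = 1: F(X, Y, 1) = -x**2 - x*y + x + y**2 - y - 2.
Note: deg(f) ≤ deg(F) = 2; strict inequality happens when F is divisible by Z (lost terms).


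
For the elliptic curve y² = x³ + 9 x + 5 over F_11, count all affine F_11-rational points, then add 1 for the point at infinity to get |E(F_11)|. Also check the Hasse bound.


Affine points = {(0, 4), (0, 7), (1, 2), (1, 9), (2, 3), (2, 8), (3, 2), (3, 9), (6, 0), (7, 2), (7, 9), (9, 1), (9, 10)}; affine count = 13; |E(F_11)| = 14.

Discriminant check: Δ ∝ 4a³ + 27b² = 4·9³ + 27·5² = 4·729 + 27·25 ≡ 5 (mod 11). Nonzero ⇒ E is nonsingular.
For each x ∈ F_11, compute rhs = x³ + 9·x + 5 mod 11, then count y ∈ F_11 with y² ≡ rhs.
  x = 0: rhs = 5, matching y values: 4, 7 (2 points).
  x = 1: rhs = 4, matching y values: 2, 9 (2 points).
  x = 2: rhs = 9, matching y values: 3, 8 (2 points).
  x = 3: rhs = 4, matching y values: 2, 9 (2 points).
  x = 4: rhs = 6, matching y values: none (0 points).
  x = 5: rhs = 10, matching y values: none (0 points).
  x = 6: rhs = 0, matching y values: 0 (1 points).
  x = 7: rhs = 4, matching y values: 2, 9 (2 points).
  x = 8: rhs = 6, matching y values: none (0 points).
  x = 9: rhs = 1, matching y values: 1, 10 (2 points).
  x = 10: rhs = 6, matching y values: none (0 points).
Total affine count: 13.
Full point count |E(F_11)| = 13 + 1 = 14.
Hasse bound: |14 − (11+1)| = |2| = 2 ≤ 2√11 ≈ 6.6332 ✓.


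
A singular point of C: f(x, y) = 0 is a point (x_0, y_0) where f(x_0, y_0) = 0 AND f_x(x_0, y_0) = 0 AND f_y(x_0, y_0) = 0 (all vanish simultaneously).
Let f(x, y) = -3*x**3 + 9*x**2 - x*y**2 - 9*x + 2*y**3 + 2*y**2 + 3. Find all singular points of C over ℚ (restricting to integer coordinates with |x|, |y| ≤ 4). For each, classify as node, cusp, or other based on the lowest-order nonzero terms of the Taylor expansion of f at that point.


Singular points: {(1, 0)}; classification: cusp.

Compute partial derivatives:
  f_x = -9*x**2 + 18*x - y**2 - 9.
  f_y = -2*x*y + 6*y**2 + 4*y.
Scan x_0 ∈ {−4, ..., 4}. For each x_0, f_y(x_0, y) is a polynomial in y; find its integer roots y ∈ {−4, ..., 4}, then test f_x and f at those candidates.
  x = -4: f_y(-4, y) = 6*y**2 + 12*y; vanishes at y ∈ {-2, 0}. (-4, -2): f_x = -229 ≠ 0; (-4, 0): f_x = -225 ≠ 0.
  x = -3: f_y(-3, y) = 6*y**2 + 10*y; vanishes at y ∈ {0}. (-3, 0): f_x = -144 ≠ 0.
  x = -2: f_y(-2, y) = 6*y**2 + 8*y; vanishes at y ∈ {0}. (-2, 0): f_x = -81 ≠ 0.
  x = -1: f_y(-1, y) = 6*y**2 + 6*y; vanishes at y ∈ {-1, 0}. (-1, -1): f_x = -37 ≠ 0; (-1, 0): f_x = -36 ≠ 0.
  x = 0: f_y(0, y) = 6*y**2 + 4*y; vanishes at y ∈ {0}. (0, 0): f_x = -9 ≠ 0.
  x = 1: f_y(1, y) = 6*y**2 + 2*y; vanishes at y ∈ {0}. (1, 0): f_x = 0, f = 0 — SINGULAR.
  x = 2: f_y(2, y) = 6*y**2; vanishes at y ∈ {0}. (2, 0): f_x = -9 ≠ 0.
  x = 3: f_y(3, y) = 6*y**2 - 2*y; vanishes at y ∈ {0}. (3, 0): f_x = -36 ≠ 0.
  x = 4: f_y(4, y) = 6*y**2 - 4*y; vanishes at y ∈ {0}. (4, 0): f_x = -81 ≠ 0.
Only singular point on the grid: (1, 0).
Classify: substitute x = 1 + u, y = 0 + v and expand: f = -3*u**3 - u*v**2 + 2*v**3 + v**2.
No constant or linear terms (consistent with a singular point). Quadratic part: v**2. Cubic part: -3*u**3 - u*v**2 + 2*v**3.
The quadratic part v**2 is a perfect square, so there is a single (double) tangent line v = 0, i.e. y = 0. Restricting the cubic part to that line (v = 0) leaves -3*u**3 ≠ 0, so f is not divisible by v and the branch is v² ≈ 3*u**3 to lowest order — this is a cusp.
Classification: cusp.


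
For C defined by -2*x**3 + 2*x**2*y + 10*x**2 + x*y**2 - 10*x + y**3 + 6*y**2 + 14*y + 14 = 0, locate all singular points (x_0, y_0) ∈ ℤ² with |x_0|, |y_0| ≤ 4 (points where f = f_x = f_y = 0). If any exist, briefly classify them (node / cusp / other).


Singular points: {(1, -2)}; classification: cusp.

Compute partial derivatives:
  f_x = -6*x**2 + 4*x*y + 20*x + y**2 - 10.
  f_y = 2*x**2 + 2*x*y + 3*y**2 + 12*y + 14.
Scan x_0 ∈ {−4, ..., 4}. For each x_0, f_y(x_0, y) is a polynomial in y; find its integer roots y ∈ {−4, ..., 4}, then test f_x and f at those candidates.
  x = -4: f_y(-4, y) = 3*y**2 + 4*y + 46; no integer root y with |y| ≤ 4.
  x = -3: f_y(-3, y) = 3*y**2 + 6*y + 32; no integer root y with |y| ≤ 4.
  x = -2: f_y(-2, y) = 3*y**2 + 8*y + 22; no integer root y with |y| ≤ 4.
  x = -1: f_y(-1, y) = 3*y**2 + 10*y + 16; no integer root y with |y| ≤ 4.
  x = 0: f_y(0, y) = 3*y**2 + 12*y + 14; no integer root y with |y| ≤ 4.
  x = 1: f_y(1, y) = 3*y**2 + 14*y + 16; vanishes at y ∈ {-2}. (1, -2): f_x = 0, f = 0 — SINGULAR.
  x = 2: f_y(2, y) = 3*y**2 + 16*y + 22; no integer root y with |y| ≤ 4.
  x = 3: f_y(3, y) = 3*y**2 + 18*y + 32; no integer root y with |y| ≤ 4.
  x = 4: f_y(4, y) = 3*y**2 + 20*y + 46; no integer root y with |y| ≤ 4.
Only singular point on the grid: (1, -2).
Classify: substitute x = 1 + u, y = -2 + v and expand: f = -2*u**3 + 2*u**2*v + u*v**2 + v**3 + v**2.
No constant or linear terms (consistent with a singular point). Quadratic part: v**2. Cubic part: -2*u**3 + 2*u**2*v + u*v**2 + v**3.
The quadratic part v**2 is a perfect square, so there is a single (double) tangent line v = 0, i.e. y = -2. Restricting the cubic part to that line (v = 0) leaves -2*u**3 ≠ 0, so f is not divisible by v and the branch is v² ≈ 2*u**3 to lowest order — this is a cusp.
Classification: cusp.


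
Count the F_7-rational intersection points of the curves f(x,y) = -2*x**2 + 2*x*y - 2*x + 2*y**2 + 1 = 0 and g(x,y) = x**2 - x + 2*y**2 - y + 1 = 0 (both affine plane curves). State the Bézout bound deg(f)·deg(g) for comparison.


Common zeros: ∅; count = 0; Bézout bound = 4.

deg(f) = 2, deg(g) = 2, so Bézout bound = 4.
Scan x ∈ F_7. For each x, list the y ∈ F_7 with f(x, y) ≡ 0 and those with g(x, y) ≡ 0 (mod 7); the common zeros in that column are the intersection.
  x = 0: f ≡ 0 at y ∈ ∅; g ≡ 0 at y ∈ {2}; common: ∅.
  x = 1: f ≡ 0 at y ∈ {3}; g ≡ 0 at y ∈ {2}; common: ∅.
  x = 2: f ≡ 0 at y ∈ ∅; g ≡ 0 at y ∈ ∅; common: ∅.
  x = 3: f ≡ 0 at y ∈ ∅; g ≡ 0 at y ∈ {0, 4}; common: ∅.
  x = 4: f ≡ 0 at y ∈ ∅; g ≡ 0 at y ∈ {1, 3}; common: ∅.
  x = 5: f ≡ 0 at y ∈ ∅; g ≡ 0 at y ∈ {0, 4}; common: ∅.
  x = 6: f ≡ 0 at y ∈ ∅; g ≡ 0 at y ∈ ∅; common: ∅.
Collecting: common zeros = ∅, so the count is 0.
Comparison with the Bézout bound: 0 ≤ 4 = deg(f)·deg(g), as expected for curves with no common component (the affine F_7-count falls short of the bound because intersections may lie at infinity, over extension fields, or carry multiplicity).


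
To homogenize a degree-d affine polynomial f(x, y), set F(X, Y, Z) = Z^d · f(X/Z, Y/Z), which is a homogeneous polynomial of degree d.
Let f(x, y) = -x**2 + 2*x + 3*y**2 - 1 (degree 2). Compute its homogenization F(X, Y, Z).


F(X, Y, Z) = -X**2 + 2*X*Z + 3*Y**2 - Z**2

deg(f) = 2.
Substitute x = X/Z, y = Y/Z into f, then multiply by Z^2.
  monomial -1·x^2·y^0 ↦ -1·X^2·Y^0·Z^0.
  monomial 2·x^1·y^0 ↦ 2·X^1·Y^0·Z^1.
  monomial 3·x^0·y^2 ↦ 3·X^0·Y^2·Z^0.
  monomial -1·x^0·y^0 ↦ -1·X^0·Y^0·Z^2.
Collecting: F(X, Y, Z) = -X**2 + 2*X*Z + 3*Y**2 - Z**2.


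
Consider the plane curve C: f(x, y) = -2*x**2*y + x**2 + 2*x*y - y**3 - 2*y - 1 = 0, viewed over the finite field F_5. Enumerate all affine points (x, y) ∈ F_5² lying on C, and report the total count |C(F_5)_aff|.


Affine F_5-points: {(1, 0), (2, 4), (4, 0), (4, 2), (4, 3)}; count = 5.

For each of the 25 pairs (x, y) ∈ F_5², evaluate f(x, y) mod 5. Record the zeros.
  x = 0: [0↦4, 1↦1, 2↦2, 3↦1, 4↦2]  zeros at y ∈ ∅
  x = 1: [0↦0, 1↦2, 2↦3, 3↦2, 4↦3]  zeros at y ∈ {0}
  x = 2: [0↦3, 1↦1, 2↦3, 3↦3, 4↦0]  zeros at y ∈ {4}
  x = 3: [0↦3, 1↦3, 2↦2, 3↦4, 4↦3]  zeros at y ∈ ∅
  x = 4: [0↦0, 1↦3, 2↦0, 3↦0, 4↦2]  zeros at y ∈ {0, 2, 3}
Collecting zeros: affine points = {(1, 0), (2, 4), (4, 0), (4, 2), (4, 3)}.
Total count |C(F_5)_aff| = 5.


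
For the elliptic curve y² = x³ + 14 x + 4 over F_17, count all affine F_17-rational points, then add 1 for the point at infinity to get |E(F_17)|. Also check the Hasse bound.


Affine points = {(0, 2), (0, 15), (1, 6), (1, 11), (6, 7), (6, 10), (8, 4), (8, 13), (9, 3), (9, 14), (12, 8), (12, 9), (15, 6), (15, 11)}; affine count = 14; |E(F_17)| = 15.

Discriminant check: Δ ∝ 4a³ + 27b² = 4·14³ + 27·4² = 4·2744 + 27·16 ≡ 1 (mod 17). Nonzero ⇒ E is nonsingular.
For each x ∈ F_17, compute rhs = x³ + 14·x + 4 mod 17, then count y ∈ F_17 with y² ≡ rhs.
  x = 0: rhs = 4, matching y values: 2, 15 (2 points).
  x = 1: rhs = 2, matching y values: 6, 11 (2 points).
  x = 2: rhs = 6, matching y values: none (0 points).
  x = 3: rhs = 5, matching y values: none (0 points).
  x = 4: rhs = 5, matching y values: none (0 points).
  x = 5: rhs = 12, matching y values: none (0 points).
  x = 6: rhs = 15, matching y values: 7, 10 (2 points).
  x = 7: rhs = 3, matching y values: none (0 points).
  x = 8: rhs = 16, matching y values: 4, 13 (2 points).
  x = 9: rhs = 9, matching y values: 3, 14 (2 points).
  x = 10: rhs = 5, matching y values: none (0 points).
  x = 11: rhs = 10, matching y values: none (0 points).
  x = 12: rhs = 13, matching y values: 8, 9 (2 points).
  x = 13: rhs = 3, matching y values: none (0 points).
  x = 14: rhs = 3, matching y values: none (0 points).
  x = 15: rhs = 2, matching y values: 6, 11 (2 points).
  x = 16: rhs = 6, matching y values: none (0 points).
Total affine count: 14.
Full point count |E(F_17)| = 14 + 1 = 15.
Hasse bound: |15 − (17+1)| = |-3| = 3 ≤ 2√17 ≈ 8.2462 ✓.


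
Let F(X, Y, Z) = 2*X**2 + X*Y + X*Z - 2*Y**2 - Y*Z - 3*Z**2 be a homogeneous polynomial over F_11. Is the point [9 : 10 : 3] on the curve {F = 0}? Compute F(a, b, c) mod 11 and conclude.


F(9,10,3) ≡ 0 (mod 11); P is on the curve.

Evaluate F(9, 10, 3) term-by-term (mod 11).
  2*X**2 ↦ 2·81·1·1 = 162
  X*Y ↦ 1·9·10·1 = 90
  X*Z ↦ 1·9·1·3 = 27
  -2*Y**2 ↦ -2·1·100·1 = -200
  -Y*Z ↦ -1·1·10·3 = -30
  -3*Z**2 ↦ -3·1·1·9 = -27
Sum: F(9, 10, 3) = (162) + (90) + (27) + (-200) + (-30) + (-27) = 22.
Reducing mod 11: 22 ≡ 0 (mod 11).
Since F(a, b, c) ≡ 0 (mod 11), P lies on the curve.


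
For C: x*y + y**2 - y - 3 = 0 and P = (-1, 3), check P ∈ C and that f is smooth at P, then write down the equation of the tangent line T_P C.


Tangent line at P: 3*x + 4*y - 9 = 0.

Step 1: f(-1, 3) = 0, so P lies on C.
Step 2: partial derivatives
  f_x(x, y) = y, f_y(x, y) = x + 2*y - 1.
  f_x(P) = 3, f_y(P) = 4 (gradient nonzero, so P is smooth).
Step 3: tangent line at P: 3·(x − -1) + 4·(y − 3) = 0.
Expanding: 3*x + 4*y - 9 = 0.


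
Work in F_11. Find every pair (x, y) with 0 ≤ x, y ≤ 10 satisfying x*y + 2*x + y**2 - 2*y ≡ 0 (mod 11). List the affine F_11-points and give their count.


Affine F_11-points: {(0, 0), (0, 2), (1, 5), (1, 7), (4, 1), (4, 8), (6, 3), (6, 4), (8, 6), (8, 10)}; count = 10.

For each of the 121 pairs (x, y) ∈ F_11², evaluate f(x, y) mod 11. Record the zeros.
  x = 0: [0↦0, 1↦10, 2↦0, 3↦3, 4↦8, 5↦4, 6↦2, 7↦2, 8↦4, 9↦8, 10↦3]  zeros at y ∈ {0, 2}
  x = 1: [0↦2, 1↦2, 2↦4, 3↦8, 4↦3, 5↦0, 6↦10, 7↦0, 8↦3, 9↦8, 10↦4]  zeros at y ∈ {5, 7}
  x = 2: [0↦4, 1↦5, 2↦8, 3↦2, 4↦9, 5↦7, 6↦7, 7↦9, 8↦2, 9↦8, 10↦5]  zeros at y ∈ ∅
  x = 3: [0↦6, 1↦8, 2↦1, 3↦7, 4↦4, 5↦3, 6↦4, 7↦7, 8↦1, 9↦8, 10↦6]  zeros at y ∈ ∅
  x = 4: [0↦8, 1↦0, 2↦5, 3↦1, 4↦10, 5↦10, 6↦1, 7↦5, 8↦0, 9↦8, 10↦7]  zeros at y ∈ {1, 8}
  x = 5: [0↦10, 1↦3, 2↦9, 3↦6, 4↦5, 5↦6, 6↦9, 7↦3, 8↦10, 9↦8, 10↦8]  zeros at y ∈ ∅
  x = 6: [0↦1, 1↦6, 2↦2, 3↦0, 4↦0, 5↦2, 6↦6, 7↦1, 8↦9, 9↦8, 10↦9]  zeros at y ∈ {3, 4}
  x = 7: [0↦3, 1↦9, 2↦6, 3↦5, 4↦6, 5↦9, 6↦3, 7↦10, 8↦8, 9↦8, 10↦10]  zeros at y ∈ ∅
  x = 8: [0↦5, 1↦1, 2↦10, 3↦10, 4↦1, 5↦5, 6↦0, 7↦8, 8↦7, 9↦8, 10↦0]  zeros at y ∈ {6, 10}
  x = 9: [0↦7, 1↦4, 2↦3, 3↦4, 4↦7, 5↦1, 6↦8, 7↦6, 8↦6, 9↦8, 10↦1]  zeros at y ∈ ∅
  x = 10: [0↦9, 1↦7, 2↦7, 3↦9, 4↦2, 5↦8, 6↦5, 7↦4, 8↦5, 9↦8, 10↦2]  zeros at y ∈ ∅
Collecting zeros: affine points = {(0, 0), (0, 2), (1, 5), (1, 7), (4, 1), (4, 8), (6, 3), (6, 4), (8, 6), (8, 10)}.
Total count |C(F_11)_aff| = 10.


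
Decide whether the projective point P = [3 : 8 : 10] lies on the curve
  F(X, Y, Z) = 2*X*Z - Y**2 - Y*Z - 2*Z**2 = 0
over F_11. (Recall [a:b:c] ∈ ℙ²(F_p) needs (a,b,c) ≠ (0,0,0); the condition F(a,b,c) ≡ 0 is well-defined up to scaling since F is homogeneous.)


F(3,8,10) ≡ 2 (mod 11); P is NOT on the curve.

Evaluate F(3, 8, 10) term-by-term (mod 11).
  2*X*Z ↦ 2·3·1·10 = 60
  -Y**2 ↦ -1·1·64·1 = -64
  -Y*Z ↦ -1·1·8·10 = -80
  -2*Z**2 ↦ -2·1·1·100 = -200
Sum: F(3, 8, 10) = (60) + (-64) + (-80) + (-200) = -284.
Reducing mod 11: -284 ≡ 2 (mod 11).
Since F(a, b, c) ≡ 2 ≠ 0 (mod 11), P does NOT lie on the curve.


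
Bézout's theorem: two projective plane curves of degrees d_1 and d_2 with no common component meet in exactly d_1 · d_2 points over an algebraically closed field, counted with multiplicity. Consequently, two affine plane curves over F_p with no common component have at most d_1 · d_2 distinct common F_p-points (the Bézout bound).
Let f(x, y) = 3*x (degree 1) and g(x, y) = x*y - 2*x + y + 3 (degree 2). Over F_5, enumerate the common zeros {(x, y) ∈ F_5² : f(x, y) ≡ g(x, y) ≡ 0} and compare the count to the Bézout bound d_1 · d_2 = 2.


Common zeros: {(0, 2)}; count = 1; Bézout bound = 2.

deg(f) = 1, deg(g) = 2, so Bézout bound = 2.
Scan x ∈ F_5. For each x, list the y ∈ F_5 with f(x, y) ≡ 0 and those with g(x, y) ≡ 0 (mod 5); the common zeros in that column are the intersection.
  x = 0: f ≡ 0 at y ∈ {0, 1, 2, 3, 4}; g ≡ 0 at y ∈ {2}; common: {2}.
  x = 1: f ≡ 0 at y ∈ ∅; g ≡ 0 at y ∈ {2}; common: ∅.
  x = 2: f ≡ 0 at y ∈ ∅; g ≡ 0 at y ∈ {2}; common: ∅.
  x = 3: f ≡ 0 at y ∈ ∅; g ≡ 0 at y ∈ {2}; common: ∅.
  x = 4: f ≡ 0 at y ∈ ∅; g ≡ 0 at y ∈ {0, 1, 2, 3, 4}; common: ∅.
Collecting: common zeros = {(0, 2)}, so the count is 1.
Comparison with the Bézout bound: 1 ≤ 2 = deg(f)·deg(g), as expected for curves with no common component (the affine F_5-count falls short of the bound because intersections may lie at infinity, over extension fields, or carry multiplicity).


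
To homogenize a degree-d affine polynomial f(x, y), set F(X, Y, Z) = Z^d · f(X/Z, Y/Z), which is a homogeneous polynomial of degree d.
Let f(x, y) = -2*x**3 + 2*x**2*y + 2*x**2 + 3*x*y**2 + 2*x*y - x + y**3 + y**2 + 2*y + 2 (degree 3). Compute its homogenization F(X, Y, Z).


F(X, Y, Z) = -2*X**3 + 2*X**2*Y + 2*X**2*Z + 3*X*Y**2 + 2*X*Y*Z - X*Z**2 + Y**3 + Y**2*Z + 2*Y*Z**2 + 2*Z**3

deg(f) = 3.
Substitute x = X/Z, y = Y/Z into f, then multiply by Z^3.
  monomial -2·x^3·y^0 ↦ -2·X^3·Y^0·Z^0.
  monomial 2·x^2·y^1 ↦ 2·X^2·Y^1·Z^0.
  monomial 2·x^2·y^0 ↦ 2·X^2·Y^0·Z^1.
  monomial 3·x^1·y^2 ↦ 3·X^1·Y^2·Z^0.
  monomial 2·x^1·y^1 ↦ 2·X^1·Y^1·Z^1.
  monomial -1·x^1·y^0 ↦ -1·X^1·Y^0·Z^2.
  monomial 1·x^0·y^3 ↦ 1·X^0·Y^3·Z^0.
  monomial 1·x^0·y^2 ↦ 1·X^0·Y^2·Z^1.
  monomial 2·x^0·y^1 ↦ 2·X^0·Y^1·Z^2.
  monomial 2·x^0·y^0 ↦ 2·X^0·Y^0·Z^3.
Collecting: F(X, Y, Z) = -2*X**3 + 2*X**2*Y + 2*X**2*Z + 3*X*Y**2 + 2*X*Y*Z - X*Z**2 + Y**3 + Y**2*Z + 2*Y*Z**2 + 2*Z**3.


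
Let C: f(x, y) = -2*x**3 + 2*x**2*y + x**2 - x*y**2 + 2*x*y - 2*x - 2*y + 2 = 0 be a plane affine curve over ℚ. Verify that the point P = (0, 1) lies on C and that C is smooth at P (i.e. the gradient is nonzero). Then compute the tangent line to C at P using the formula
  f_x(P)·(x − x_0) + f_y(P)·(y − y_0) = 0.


Tangent line at P: -x - 2*y + 2 = 0.

Step 1: f(0, 1) = 0, so P lies on C.
Step 2: partial derivatives
  f_x(x, y) = -6*x**2 + 4*x*y + 2*x - y**2 + 2*y - 2, f_y(x, y) = 2*x**2 - 2*x*y + 2*x - 2.
  f_x(P) = -1, f_y(P) = -2 (gradient nonzero, so P is smooth).
Step 3: tangent line at P: -1·(x − 0) + -2·(y − 1) = 0.
Expanding: -x - 2*y + 2 = 0.


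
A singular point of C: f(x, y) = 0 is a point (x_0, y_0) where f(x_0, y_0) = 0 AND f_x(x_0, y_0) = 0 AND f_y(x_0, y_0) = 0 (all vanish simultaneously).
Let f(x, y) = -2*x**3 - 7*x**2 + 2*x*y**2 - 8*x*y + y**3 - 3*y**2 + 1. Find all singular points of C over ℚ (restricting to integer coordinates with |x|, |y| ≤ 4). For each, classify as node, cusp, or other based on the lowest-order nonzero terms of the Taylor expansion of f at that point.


Singular points: {(-1, 2)}; classification: node.

Compute partial derivatives:
  f_x = -6*x**2 - 14*x + 2*y**2 - 8*y.
  f_y = 4*x*y - 8*x + 3*y**2 - 6*y.
Scan x_0 ∈ {−4, ..., 4}. For each x_0, f_y(x_0, y) is a polynomial in y; find its integer roots y ∈ {−4, ..., 4}, then test f_x and f at those candidates.
  x = -4: f_y(-4, y) = 3*y**2 - 22*y + 32; vanishes at y ∈ {2}. (-4, 2): f_x = -48 ≠ 0.
  x = -3: f_y(-3, y) = 3*y**2 - 18*y + 24; vanishes at y ∈ {2, 4}. (-3, 2): f_x = -20 ≠ 0; (-3, 4): f_x = -12 ≠ 0.
  x = -2: f_y(-2, y) = 3*y**2 - 14*y + 16; vanishes at y ∈ {2}. (-2, 2): f_x = -4 ≠ 0.
  x = -1: f_y(-1, y) = 3*y**2 - 10*y + 8; vanishes at y ∈ {2}. (-1, 2): f_x = 0, f = 0 — SINGULAR.
  x = 0: f_y(0, y) = 3*y**2 - 6*y; vanishes at y ∈ {0, 2}. (0, 0): f_x = 0 but f = 1 ≠ 0; (0, 2): f_x = -8 ≠ 0.
  x = 1: f_y(1, y) = 3*y**2 - 2*y - 8; vanishes at y ∈ {2}. (1, 2): f_x = -28 ≠ 0.
  x = 2: f_y(2, y) = 3*y**2 + 2*y - 16; vanishes at y ∈ {2}. (2, 2): f_x = -60 ≠ 0.
  x = 3: f_y(3, y) = 3*y**2 + 6*y - 24; vanishes at y ∈ {-4, 2}. (3, -4): f_x = -32 ≠ 0; (3, 2): f_x = -104 ≠ 0.
  x = 4: f_y(4, y) = 3*y**2 + 10*y - 32; vanishes at y ∈ {2}. (4, 2): f_x = -160 ≠ 0.
Only singular point on the grid: (-1, 2).
Classify: substitute x = -1 + u, y = 2 + v and expand: f = -2*u**3 - u**2 + 2*u*v**2 + v**3 + v**2.
No constant or linear terms (consistent with a singular point). Quadratic part: -u**2 + v**2. Cubic part: -2*u**3 + 2*u*v**2 + v**3.
The quadratic part v**2 - u**2 = (v − u)(v + u) splits into two distinct linear factors, so there are two distinct tangent lines y − 2 = ±(x − -1) — this is a node (ordinary double point).
Classification: node.


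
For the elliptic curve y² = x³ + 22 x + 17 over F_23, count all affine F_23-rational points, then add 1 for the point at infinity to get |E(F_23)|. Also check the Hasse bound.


Affine points = {(2, 0), (3, 8), (3, 15), (4, 10), (4, 13), (7, 10), (7, 13), (9, 1), (9, 22), (10, 8), (10, 15), (11, 7), (11, 16), (12, 10), (12, 13), (13, 4), (13, 19), (16, 7), (16, 16), (18, 9), (18, 14), (19, 7), (19, 16), (20, 4), (20, 19)}; affine count = 25; |E(F_23)| = 26.

Discriminant check: Δ ∝ 4a³ + 27b² = 4·22³ + 27·17² = 4·10648 + 27·289 ≡ 2 (mod 23). Nonzero ⇒ E is nonsingular.
For each x ∈ F_23, compute rhs = x³ + 22·x + 17 mod 23, then count y ∈ F_23 with y² ≡ rhs.
  x = 0: rhs = 17, matching y values: none (0 points).
  x = 1: rhs = 17, matching y values: none (0 points).
  x = 2: rhs = 0, matching y values: 0 (1 points).
  x = 3: rhs = 18, matching y values: 8, 15 (2 points).
  x = 4: rhs = 8, matching y values: 10, 13 (2 points).
  x = 5: rhs = 22, matching y values: none (0 points).
  x = 6: rhs = 20, matching y values: none (0 points).
  x = 7: rhs = 8, matching y values: 10, 13 (2 points).
  x = 8: rhs = 15, matching y values: none (0 points).
  x = 9: rhs = 1, matching y values: 1, 22 (2 points).
  x = 10: rhs = 18, matching y values: 8, 15 (2 points).
  x = 11: rhs = 3, matching y values: 7, 16 (2 points).
  x = 12: rhs = 8, matching y values: 10, 13 (2 points).
  x = 13: rhs = 16, matching y values: 4, 19 (2 points).
  x = 14: rhs = 10, matching y values: none (0 points).
  x = 15: rhs = 19, matching y values: none (0 points).
  x = 16: rhs = 3, matching y values: 7, 16 (2 points).
  x = 17: rhs = 14, matching y values: none (0 points).
  x = 18: rhs = 12, matching y values: 9, 14 (2 points).
  x = 19: rhs = 3, matching y values: 7, 16 (2 points).
  x = 20: rhs = 16, matching y values: 4, 19 (2 points).
  x = 21: rhs = 11, matching y values: none (0 points).
  x = 22: rhs = 17, matching y values: none (0 points).
Total affine count: 25.
Full point count |E(F_23)| = 25 + 1 = 26.
Hasse bound: |26 − (23+1)| = |2| = 2 ≤ 2√23 ≈ 9.5917 ✓.


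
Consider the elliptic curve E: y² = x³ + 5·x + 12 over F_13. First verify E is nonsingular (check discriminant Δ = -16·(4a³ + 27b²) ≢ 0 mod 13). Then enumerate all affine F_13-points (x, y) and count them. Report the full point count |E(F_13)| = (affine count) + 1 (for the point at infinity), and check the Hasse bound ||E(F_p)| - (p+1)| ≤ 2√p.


Affine points = {(0, 5), (0, 8), (2, 2), (2, 11), (7, 0), (10, 3), (10, 10)}; affine count = 7; |E(F_13)| = 8.

Discriminant check: Δ ∝ 4a³ + 27b² = 4·5³ + 27·12² = 4·125 + 27·144 ≡ 7 (mod 13). Nonzero ⇒ E is nonsingular.
For each x ∈ F_13, compute rhs = x³ + 5·x + 12 mod 13, then count y ∈ F_13 with y² ≡ rhs.
  x = 0: rhs = 12, matching y values: 5, 8 (2 points).
  x = 1: rhs = 5, matching y values: none (0 points).
  x = 2: rhs = 4, matching y values: 2, 11 (2 points).
  x = 3: rhs = 2, matching y values: none (0 points).
  x = 4: rhs = 5, matching y values: none (0 points).
  x = 5: rhs = 6, matching y values: none (0 points).
  x = 6: rhs = 11, matching y values: none (0 points).
  x = 7: rhs = 0, matching y values: 0 (1 points).
  x = 8: rhs = 5, matching y values: none (0 points).
  x = 9: rhs = 6, matching y values: none (0 points).
  x = 10: rhs = 9, matching y values: 3, 10 (2 points).
  x = 11: rhs = 7, matching y values: none (0 points).
  x = 12: rhs = 6, matching y values: none (0 points).
Total affine count: 7.
Full point count |E(F_13)| = 7 + 1 = 8.
Hasse bound: |8 − (13+1)| = |-6| = 6 ≤ 2√13 ≈ 7.2111 ✓.


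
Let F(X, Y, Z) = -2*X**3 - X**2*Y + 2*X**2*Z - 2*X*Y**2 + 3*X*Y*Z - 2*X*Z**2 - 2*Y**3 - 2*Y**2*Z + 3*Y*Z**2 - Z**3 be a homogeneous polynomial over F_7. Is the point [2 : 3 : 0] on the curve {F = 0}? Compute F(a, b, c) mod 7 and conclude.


F(2,3,0) ≡ 1 (mod 7); P is NOT on the curve.

Evaluate F(2, 3, 0) term-by-term (mod 7).
  -2*X**3 ↦ -2·8·1·1 = -16
  -X**2*Y ↦ -1·4·3·1 = -12
  2*X**2*Z ↦ 2·4·1·0 = 0
  -2*X*Y**2 ↦ -2·2·9·1 = -36
  3*X*Y*Z ↦ 3·2·3·0 = 0
  -2*X*Z**2 ↦ -2·2·1·0 = 0
  -2*Y**3 ↦ -2·1·27·1 = -54
  -2*Y**2*Z ↦ -2·1·9·0 = 0
  3*Y*Z**2 ↦ 3·1·3·0 = 0
  -Z**3 ↦ -1·1·1·0 = 0
Sum: F(2, 3, 0) = (-16) + (-12) + (0) + (-36) + (0) + (0) + (-54) + (0) + (0) + (0) = -118.
Reducing mod 7: -118 ≡ 1 (mod 7).
Since F(a, b, c) ≡ 1 ≠ 0 (mod 7), P does NOT lie on the curve.
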